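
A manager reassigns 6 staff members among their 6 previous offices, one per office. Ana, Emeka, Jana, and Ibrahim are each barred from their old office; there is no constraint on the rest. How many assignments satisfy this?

362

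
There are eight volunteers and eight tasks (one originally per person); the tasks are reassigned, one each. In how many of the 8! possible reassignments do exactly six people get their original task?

Choose which 6 of the 8 are fixed: C(8,6) = 28.
The remaining 2 must be deranged: !2 = 1.
Total: 28 × 1 = 28.

28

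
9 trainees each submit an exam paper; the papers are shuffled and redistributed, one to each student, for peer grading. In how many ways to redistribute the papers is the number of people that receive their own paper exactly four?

5544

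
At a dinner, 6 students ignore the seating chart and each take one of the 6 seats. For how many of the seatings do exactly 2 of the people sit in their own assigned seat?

Pick the 2 fixed positions: C(6,2) = 15 ways.
The other 4 form a derangement: !4 = 9.
Total: 15 × 9 = 135.

135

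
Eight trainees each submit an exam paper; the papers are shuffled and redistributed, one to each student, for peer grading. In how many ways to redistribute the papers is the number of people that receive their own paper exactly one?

Choose which one of the 8 is fixed: C(8,1) = 8.
The other 7 form a derangement: !7 = 1854.
Total: 8 × 1854 = 14832.

14832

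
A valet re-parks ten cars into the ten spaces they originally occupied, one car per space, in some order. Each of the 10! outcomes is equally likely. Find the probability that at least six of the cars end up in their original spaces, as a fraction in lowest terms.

Favorable outcomes: Σ_{i≥6} C(10,i)·!(10-i) = 210·9 + 120·2 + 45·1 + 10·0 + 1·1 = 2176.
Total outcomes: 10! = 3628800.
Probability = 2176/3628800 = 17/28350.

17/28350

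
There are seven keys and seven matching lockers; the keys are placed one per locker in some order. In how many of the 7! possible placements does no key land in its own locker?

!7 is the nearest integer to 7!/e.
7! = 5040, and 5040/e ≈ 1854.11, so !7 = 1854.

1854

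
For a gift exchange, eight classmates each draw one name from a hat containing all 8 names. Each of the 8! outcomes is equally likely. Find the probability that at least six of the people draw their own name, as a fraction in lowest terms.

29/40320

Favorable outcomes: Σ_{i≥6} C(8,i)·!(8-i) = 28·1 + 8·0 + 1·1 = 29.
Total outcomes: 8! = 40320.
Probability = 29/40320 = 29/40320.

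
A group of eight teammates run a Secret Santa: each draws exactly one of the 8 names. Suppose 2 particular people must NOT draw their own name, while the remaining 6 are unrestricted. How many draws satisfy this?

Inclusion-exclusion on the 2 forbidden self-matches:
Σ_{j=0}^{2} (-1)^j C(2,j)(8-j)!
= C(2,0)·8! - C(2,1)·7! + C(2,2)·6!
= 40320 - 10080 + 720
= 30960

30960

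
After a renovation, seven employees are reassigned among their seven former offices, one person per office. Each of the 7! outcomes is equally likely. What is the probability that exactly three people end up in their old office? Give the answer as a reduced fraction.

Favorable outcomes: C(7,3)·!4 = 35·9 = 315.
Total outcomes: 7! = 5040.
Probability = 315/5040 = 1/16.

1/16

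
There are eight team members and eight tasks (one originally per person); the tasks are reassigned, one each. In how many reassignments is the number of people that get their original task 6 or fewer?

40319

Sum C(8,i)·!(8-i) for i = 0..6:
  i=0: C(8,0)·!8 = 1·14833 = 14833
  i=1: C(8,1)·!7 = 8·1854 = 14832
  i=2: C(8,2)·!6 = 28·265 = 7420
  i=3: C(8,3)·!5 = 56·44 = 2464
  i=4: C(8,4)·!4 = 70·9 = 630
  i=5: C(8,5)·!3 = 56·2 = 112
  i=6: C(8,6)·!2 = 28·1 = 28
Total = 40319.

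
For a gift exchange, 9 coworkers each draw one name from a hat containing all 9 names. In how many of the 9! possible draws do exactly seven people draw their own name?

36

Choose which 7 of the 9 are fixed: C(9,7) = 36.
The other 2 form a derangement: !2 = 1.
Total: 36 × 1 = 36.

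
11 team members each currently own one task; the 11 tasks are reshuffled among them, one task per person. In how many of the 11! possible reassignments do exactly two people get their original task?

Pick the 2 fixed positions: C(11,2) = 55 ways.
The remaining 9 must be deranged: !9 = 133496.
Total: 55 × 133496 = 7342280.

7342280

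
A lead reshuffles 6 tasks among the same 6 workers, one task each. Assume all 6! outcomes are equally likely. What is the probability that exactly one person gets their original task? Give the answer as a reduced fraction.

11/30

Favorable outcomes: C(6,1)·!5 = 6·44 = 264.
Total outcomes: 6! = 720.
Probability = 264/720 = 11/30.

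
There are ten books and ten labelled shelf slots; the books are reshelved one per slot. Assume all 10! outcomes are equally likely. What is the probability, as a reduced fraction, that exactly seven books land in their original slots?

1/15120

Favorable outcomes: C(10,7)·!3 = 120·2 = 240.
Total outcomes: 10! = 3628800.
Probability = 240/3628800 = 1/15120.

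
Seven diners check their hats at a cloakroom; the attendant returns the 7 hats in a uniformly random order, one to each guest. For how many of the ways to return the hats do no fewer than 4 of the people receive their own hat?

92

Sum C(7,i)·!(7-i) for i = 4..7:
  i=4: C(7,4)·!3 = 35·2 = 70
  i=5: C(7,5)·!2 = 21·1 = 21
  i=6: C(7,6)·!1 = 7·0 = 0
  i=7: C(7,7)·!0 = 1·1 = 1
Total = 92.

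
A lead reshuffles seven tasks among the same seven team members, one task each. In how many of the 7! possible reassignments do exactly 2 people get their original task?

924

Choose which 2 of the 7 are fixed: C(7,2) = 21.
The remaining 5 must be deranged: !5 = 44.
Total: 21 × 44 = 924.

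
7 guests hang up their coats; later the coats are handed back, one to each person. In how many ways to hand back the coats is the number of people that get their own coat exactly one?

Pick the single fixed position: C(7,1) = 7 ways.
The remaining 6 must be deranged: !6 = 265.
Total: 7 × 265 = 1855.

1855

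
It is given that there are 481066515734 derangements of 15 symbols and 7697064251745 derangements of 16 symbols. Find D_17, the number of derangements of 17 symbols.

130850092279664

D_17 = (17-1)·(D_16 + D_15) = 16·(7697064251745 + 481066515734) = 16·8178130767479 = 130850092279664.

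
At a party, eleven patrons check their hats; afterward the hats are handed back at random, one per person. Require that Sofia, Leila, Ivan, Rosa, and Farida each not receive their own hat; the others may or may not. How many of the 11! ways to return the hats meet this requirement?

Inclusion-exclusion on the 5 forbidden self-matches:
Σ_{j=0}^{5} (-1)^j C(5,j)(11-j)!
= C(5,0)·11! - C(5,1)·10! + C(5,2)·9! - C(5,3)·8! + C(5,4)·7! - C(5,5)·6!
= 39916800 - 18144000 + 3628800 - 403200 + 25200 - 720
= 25022880

25022880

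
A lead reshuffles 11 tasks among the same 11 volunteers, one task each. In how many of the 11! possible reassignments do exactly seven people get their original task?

2970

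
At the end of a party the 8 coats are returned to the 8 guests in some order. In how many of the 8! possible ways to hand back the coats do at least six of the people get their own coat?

29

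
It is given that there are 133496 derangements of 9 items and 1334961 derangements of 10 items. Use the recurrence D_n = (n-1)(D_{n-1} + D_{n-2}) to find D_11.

D_11 = (11-1)·(D_10 + D_9) = 10·(1334961 + 133496) = 10·1468457 = 14684570.

14684570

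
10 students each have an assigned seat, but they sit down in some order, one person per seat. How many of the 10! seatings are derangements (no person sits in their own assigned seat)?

1334961

Recurrence: !10 = 10·!9 + (-1)^10.
!10 = 10·133496 + 1 = 1334961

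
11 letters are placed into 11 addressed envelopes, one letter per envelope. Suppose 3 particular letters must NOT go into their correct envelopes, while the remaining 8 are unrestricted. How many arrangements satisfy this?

Let A_j be the event that the j-th constrained one is fixed. By inclusion-exclusion over the 3 events:
Σ_{j=0}^{3} (-1)^j C(3,j)(11-j)!
= C(3,0)·11! - C(3,1)·10! + C(3,2)·9! - C(3,3)·8!
= 39916800 - 10886400 + 1088640 - 40320
= 30078720

30078720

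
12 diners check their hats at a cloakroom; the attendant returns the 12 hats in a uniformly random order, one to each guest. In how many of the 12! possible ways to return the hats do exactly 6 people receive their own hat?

Choose which 6 of the 12 are fixed: C(12,6) = 924.
The other 6 form a derangement: !6 = 265.
Total: 924 × 265 = 244860.

244860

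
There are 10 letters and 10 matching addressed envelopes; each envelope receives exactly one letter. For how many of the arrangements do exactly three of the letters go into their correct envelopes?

222480

Choose which 3 of the 10 are fixed: C(10,3) = 120.
The other 7 form a derangement: !7 = 1854.
Total: 120 × 1854 = 222480.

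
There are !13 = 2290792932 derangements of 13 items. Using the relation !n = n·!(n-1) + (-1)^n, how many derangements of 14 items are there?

32071101049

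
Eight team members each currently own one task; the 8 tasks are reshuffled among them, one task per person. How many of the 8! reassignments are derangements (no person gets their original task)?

!8 is the nearest integer to 8!/e.
8! = 40320, and 40320/e ≈ 14832.90, so !8 = 14833.

14833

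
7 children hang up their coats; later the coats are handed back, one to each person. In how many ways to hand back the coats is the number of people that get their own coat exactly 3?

315

Choose which 3 of the 7 are fixed: C(7,3) = 35.
The other 4 form a derangement: !4 = 9.
Total: 35 × 9 = 315.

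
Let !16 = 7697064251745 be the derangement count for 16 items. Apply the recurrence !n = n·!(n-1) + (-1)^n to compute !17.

!17 = 17·7697064251745 - 1 = 130850092279664.

130850092279664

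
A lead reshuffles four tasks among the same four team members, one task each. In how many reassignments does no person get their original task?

9

The number of derangements of 4 is !4 = Σ_{k=0}^{4} (-1)^k·4!/k!
= 4! - 4!/1! + 4!/2! - 4!/3! + 4!/4!
= 24 - 24 + 12 - 4 + 1
= 9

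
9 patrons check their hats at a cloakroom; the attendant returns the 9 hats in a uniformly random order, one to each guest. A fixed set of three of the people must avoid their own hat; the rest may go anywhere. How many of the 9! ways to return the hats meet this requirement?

256320

Let A_j be the event that the j-th constrained one is fixed. By inclusion-exclusion over the 3 events:
Σ_{j=0}^{3} (-1)^j C(3,j)(9-j)!
= C(3,0)·9! - C(3,1)·8! + C(3,2)·7! - C(3,3)·6!
= 362880 - 120960 + 15120 - 720
= 256320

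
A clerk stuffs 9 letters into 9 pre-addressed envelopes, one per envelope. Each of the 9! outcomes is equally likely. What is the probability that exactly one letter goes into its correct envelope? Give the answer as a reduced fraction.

Favorable outcomes: C(9,1)·!8 = 9·14833 = 133497.
Total outcomes: 9! = 362880.
Probability = 133497/362880 = 2119/5760.

2119/5760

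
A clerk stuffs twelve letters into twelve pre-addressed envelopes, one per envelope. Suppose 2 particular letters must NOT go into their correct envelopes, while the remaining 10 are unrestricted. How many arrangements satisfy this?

Inclusion-exclusion on the 2 forbidden self-matches:
Σ_{j=0}^{2} (-1)^j C(2,j)(12-j)!
= C(2,0)·12! - C(2,1)·11! + C(2,2)·10!
= 479001600 - 79833600 + 3628800
= 402796800

402796800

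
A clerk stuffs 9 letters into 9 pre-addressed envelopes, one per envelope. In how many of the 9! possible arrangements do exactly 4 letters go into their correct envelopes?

5544

Pick the 4 fixed positions: C(9,4) = 126 ways.
The remaining 5 must be deranged: !5 = 44.
Total: 126 × 44 = 5544.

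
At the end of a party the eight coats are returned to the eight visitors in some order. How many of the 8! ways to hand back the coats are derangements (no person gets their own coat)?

14833

The number of derangements of 8 is !8 = Σ_{k=0}^{8} (-1)^k·8!/k!
= 8! - 8!/1! + 8!/2! - 8!/3! + 8!/4! - 8!/5! + 8!/6! - 8!/7! + 8!/8!
= 40320 - 40320 + 20160 - 6720 + 1680 - 336 + 56 - 8 + 1
= 14833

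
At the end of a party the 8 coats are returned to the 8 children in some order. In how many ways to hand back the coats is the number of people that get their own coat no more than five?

# with exactly i fixed is C(8,i)·!(8-i); sum over i=0..5:
  i=0: C(8,0)·!8 = 1·14833 = 14833
  i=1: C(8,1)·!7 = 8·1854 = 14832
  i=2: C(8,2)·!6 = 28·265 = 7420
  i=3: C(8,3)·!5 = 56·44 = 2464
  i=4: C(8,4)·!4 = 70·9 = 630
  i=5: C(8,5)·!3 = 56·2 = 112
Total = 40291.

40291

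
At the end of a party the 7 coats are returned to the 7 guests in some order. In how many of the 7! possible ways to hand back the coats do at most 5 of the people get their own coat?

5039

# with exactly i fixed is C(7,i)·!(7-i); sum over i=0..5:
  i=0: C(7,0)·!7 = 1·1854 = 1854
  i=1: C(7,1)·!6 = 7·265 = 1855
  i=2: C(7,2)·!5 = 21·44 = 924
  i=3: C(7,3)·!4 = 35·9 = 315
  i=4: C(7,4)·!3 = 35·2 = 70
  i=5: C(7,5)·!2 = 21·1 = 21
Total = 5039.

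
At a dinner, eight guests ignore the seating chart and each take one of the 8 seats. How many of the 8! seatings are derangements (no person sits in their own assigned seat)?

The number of derangements of 8 is !8 = Σ_{k=0}^{8} (-1)^k·8!/k!
= 8! - 8!/1! + 8!/2! - 8!/3! + 8!/4! - 8!/5! + 8!/6! - 8!/7! + 8!/8!
= 40320 - 40320 + 20160 - 6720 + 1680 - 336 + 56 - 8 + 1
= 14833

14833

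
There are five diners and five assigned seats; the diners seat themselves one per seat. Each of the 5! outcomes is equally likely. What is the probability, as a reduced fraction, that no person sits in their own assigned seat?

Favorable outcomes: !5 = 44.
Total outcomes: 5! = 120.
Probability = 44/120 = 11/30.

11/30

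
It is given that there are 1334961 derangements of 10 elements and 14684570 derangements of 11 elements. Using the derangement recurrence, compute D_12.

176214841

D_12 = (12-1)·(D_11 + D_10) = 11·(14684570 + 1334961) = 11·16019531 = 176214841.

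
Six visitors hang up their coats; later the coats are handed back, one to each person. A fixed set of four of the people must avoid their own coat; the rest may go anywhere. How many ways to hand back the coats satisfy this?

Inclusion-exclusion on the 4 forbidden self-matches:
Σ_{j=0}^{4} (-1)^j C(4,j)(6-j)!
= C(4,0)·6! - C(4,1)·5! + C(4,2)·4! - C(4,3)·3! + C(4,4)·2!
= 720 - 480 + 144 - 24 + 2
= 362

362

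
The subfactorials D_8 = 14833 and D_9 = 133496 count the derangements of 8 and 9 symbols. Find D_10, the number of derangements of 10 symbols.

1334961

D_10 = (10-1)·(D_9 + D_8) = 9·(133496 + 14833) = 9·148329 = 1334961.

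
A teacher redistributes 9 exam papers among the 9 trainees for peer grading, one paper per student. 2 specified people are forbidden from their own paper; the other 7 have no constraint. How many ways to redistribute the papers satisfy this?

287280

Inclusion-exclusion on the 2 forbidden self-matches:
Σ_{j=0}^{2} (-1)^j C(2,j)(9-j)!
= C(2,0)·9! - C(2,1)·8! + C(2,2)·7!
= 362880 - 80640 + 5040
= 287280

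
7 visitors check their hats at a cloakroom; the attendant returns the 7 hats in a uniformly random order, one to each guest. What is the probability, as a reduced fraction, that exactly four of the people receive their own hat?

1/72

Favorable outcomes: C(7,4)·!3 = 35·2 = 70.
Total outcomes: 7! = 5040.
Probability = 70/5040 = 1/72.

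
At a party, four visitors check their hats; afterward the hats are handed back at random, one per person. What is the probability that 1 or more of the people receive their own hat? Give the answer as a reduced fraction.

Favorable outcomes: Σ_{i≥1} C(4,i)·!(4-i) = 4·2 + 6·1 + 4·0 + 1·1 = 15.
Total outcomes: 4! = 24.
Probability = 15/24 = 5/8.

5/8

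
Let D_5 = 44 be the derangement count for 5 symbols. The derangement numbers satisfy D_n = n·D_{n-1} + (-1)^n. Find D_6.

265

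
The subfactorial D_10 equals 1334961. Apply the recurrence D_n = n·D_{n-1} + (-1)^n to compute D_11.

D_11 = 11·1334961 - 1 = 14684570.

14684570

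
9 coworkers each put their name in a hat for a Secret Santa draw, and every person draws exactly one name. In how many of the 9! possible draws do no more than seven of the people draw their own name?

# with exactly i fixed is C(9,i)·!(9-i); sum over i=0..7:
  i=0: C(9,0)·!9 = 1·133496 = 133496
  i=1: C(9,1)·!8 = 9·14833 = 133497
  i=2: C(9,2)·!7 = 36·1854 = 66744
  i=3: C(9,3)·!6 = 84·265 = 22260
  i=4: C(9,4)·!5 = 126·44 = 5544
  i=5: C(9,5)·!4 = 126·9 = 1134
  i=6: C(9,6)·!3 = 84·2 = 168
  i=7: C(9,7)·!2 = 36·1 = 36
Total = 362879.

362879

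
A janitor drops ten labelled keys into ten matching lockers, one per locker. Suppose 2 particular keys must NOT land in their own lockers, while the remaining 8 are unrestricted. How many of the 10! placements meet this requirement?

Inclusion-exclusion on the 2 forbidden self-matches:
Σ_{j=0}^{2} (-1)^j C(2,j)(10-j)!
= C(2,0)·10! - C(2,1)·9! + C(2,2)·8!
= 3628800 - 725760 + 40320
= 2943360

2943360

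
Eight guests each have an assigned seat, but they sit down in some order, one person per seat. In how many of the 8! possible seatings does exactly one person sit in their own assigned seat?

14832

Pick the single fixed position: C(8,1) = 8 ways.
The other 7 form a derangement: !7 = 1854.
Total: 8 × 1854 = 14832.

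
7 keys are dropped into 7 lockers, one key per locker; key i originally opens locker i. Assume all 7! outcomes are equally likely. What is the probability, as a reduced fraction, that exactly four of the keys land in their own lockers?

Favorable outcomes: C(7,4)·!3 = 35·2 = 70.
Total outcomes: 7! = 5040.
Probability = 70/5040 = 1/72.

1/72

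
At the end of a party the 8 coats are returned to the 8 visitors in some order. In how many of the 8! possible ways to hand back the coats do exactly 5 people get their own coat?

112

Pick the 5 fixed positions: C(8,5) = 56 ways.
The other 3 form a derangement: !3 = 2.
Total: 56 × 2 = 112.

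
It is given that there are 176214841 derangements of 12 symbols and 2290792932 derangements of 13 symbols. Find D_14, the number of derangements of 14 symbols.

D_14 = (14-1)·(D_13 + D_12) = 13·(2290792932 + 176214841) = 13·2467007773 = 32071101049.

32071101049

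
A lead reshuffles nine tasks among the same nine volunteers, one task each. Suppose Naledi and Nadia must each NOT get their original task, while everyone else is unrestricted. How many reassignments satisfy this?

Let A_j be the event that the j-th constrained one is fixed. By inclusion-exclusion over the 2 events:
Σ_{j=0}^{2} (-1)^j C(2,j)(9-j)!
= C(2,0)·9! - C(2,1)·8! + C(2,2)·7!
= 362880 - 80640 + 5040
= 287280

287280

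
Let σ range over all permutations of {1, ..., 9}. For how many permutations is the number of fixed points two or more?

95887

Sum C(9,i)·!(9-i) for i = 2..9:
  i=2: C(9,2)·!7 = 36·1854 = 66744
  i=3: C(9,3)·!6 = 84·265 = 22260
  i=4: C(9,4)·!5 = 126·44 = 5544
  i=5: C(9,5)·!4 = 126·9 = 1134
  i=6: C(9,6)·!3 = 84·2 = 168
  i=7: C(9,7)·!2 = 36·1 = 36
  i=8: C(9,8)·!1 = 9·0 = 0
  i=9: C(9,9)·!0 = 1·1 = 1
Total = 95887.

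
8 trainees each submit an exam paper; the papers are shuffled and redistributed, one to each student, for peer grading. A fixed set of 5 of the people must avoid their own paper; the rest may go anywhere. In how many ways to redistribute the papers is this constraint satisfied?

Let A_j be the event that the j-th constrained one is fixed. By inclusion-exclusion over the 5 events:
Σ_{j=0}^{5} (-1)^j C(5,j)(8-j)!
= C(5,0)·8! - C(5,1)·7! + C(5,2)·6! - C(5,3)·5! + C(5,4)·4! - C(5,5)·3!
= 40320 - 25200 + 7200 - 1200 + 120 - 6
= 21234

21234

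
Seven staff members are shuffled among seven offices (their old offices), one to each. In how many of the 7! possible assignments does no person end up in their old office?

By inclusion-exclusion, !7 = Σ (-1)^k · 7!/k! for k=0..7
= 7! - 7!/1! + 7!/2! - 7!/3! + 7!/4! - 7!/5! + 7!/6! - 7!/7!
= 5040 - 5040 + 2520 - 840 + 210 - 42 + 7 - 1
= 1854

1854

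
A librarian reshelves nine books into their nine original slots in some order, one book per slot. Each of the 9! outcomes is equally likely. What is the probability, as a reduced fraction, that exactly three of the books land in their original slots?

Favorable outcomes: C(9,3)·!6 = 84·265 = 22260.
Total outcomes: 9! = 362880.
Probability = 22260/362880 = 53/864.

53/864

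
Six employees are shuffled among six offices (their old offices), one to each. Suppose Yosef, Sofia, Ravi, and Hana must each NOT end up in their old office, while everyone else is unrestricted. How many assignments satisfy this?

362

Let A_j be the event that the j-th constrained one is fixed. By inclusion-exclusion over the 4 events:
Σ_{j=0}^{4} (-1)^j C(4,j)(6-j)!
= C(4,0)·6! - C(4,1)·5! + C(4,2)·4! - C(4,3)·3! + C(4,4)·2!
= 720 - 480 + 144 - 24 + 2
= 362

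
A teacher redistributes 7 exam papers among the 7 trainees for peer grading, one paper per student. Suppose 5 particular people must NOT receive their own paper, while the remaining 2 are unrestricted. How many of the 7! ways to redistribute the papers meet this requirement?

Inclusion-exclusion on the 5 forbidden self-matches:
Σ_{j=0}^{5} (-1)^j C(5,j)(7-j)!
= C(5,0)·7! - C(5,1)·6! + C(5,2)·5! - C(5,3)·4! + C(5,4)·3! - C(5,5)·2!
= 5040 - 3600 + 1200 - 240 + 30 - 2
= 2428

2428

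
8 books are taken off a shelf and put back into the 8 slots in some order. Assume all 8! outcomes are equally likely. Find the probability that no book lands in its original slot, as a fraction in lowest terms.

Favorable outcomes: !8 = 14833.
Total outcomes: 8! = 40320.
Probability = 14833/40320 = 2119/5760.

2119/5760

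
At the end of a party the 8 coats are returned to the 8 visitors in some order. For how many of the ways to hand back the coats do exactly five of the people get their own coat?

112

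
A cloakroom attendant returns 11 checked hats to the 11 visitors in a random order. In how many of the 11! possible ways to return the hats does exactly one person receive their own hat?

14684571

Pick the single fixed position: C(11,1) = 11 ways.
The other 10 form a derangement: !10 = 1334961.
Total: 11 × 1334961 = 14684571.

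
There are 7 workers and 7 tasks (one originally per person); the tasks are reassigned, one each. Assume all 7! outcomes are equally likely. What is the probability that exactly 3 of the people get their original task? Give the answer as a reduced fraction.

1/16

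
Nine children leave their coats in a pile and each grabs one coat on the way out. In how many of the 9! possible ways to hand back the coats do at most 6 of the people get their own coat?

Sum C(9,i)·!(9-i) for i = 0..6:
  i=0: C(9,0)·!9 = 1·133496 = 133496
  i=1: C(9,1)·!8 = 9·14833 = 133497
  i=2: C(9,2)·!7 = 36·1854 = 66744
  i=3: C(9,3)·!6 = 84·265 = 22260
  i=4: C(9,4)·!5 = 126·44 = 5544
  i=5: C(9,5)·!4 = 126·9 = 1134
  i=6: C(9,6)·!3 = 84·2 = 168
Total = 362843.

362843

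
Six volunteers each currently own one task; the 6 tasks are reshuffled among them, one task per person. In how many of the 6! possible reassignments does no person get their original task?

265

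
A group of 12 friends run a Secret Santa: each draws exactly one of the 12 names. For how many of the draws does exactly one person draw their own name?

176214840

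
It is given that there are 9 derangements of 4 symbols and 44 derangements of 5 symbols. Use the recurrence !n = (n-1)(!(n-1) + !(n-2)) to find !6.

265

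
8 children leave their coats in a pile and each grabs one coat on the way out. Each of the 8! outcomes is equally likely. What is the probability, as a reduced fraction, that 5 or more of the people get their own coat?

47/13440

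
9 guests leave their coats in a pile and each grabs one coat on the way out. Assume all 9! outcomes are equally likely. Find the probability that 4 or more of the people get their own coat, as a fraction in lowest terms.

6883/362880

Favorable outcomes: Σ_{i≥4} C(9,i)·!(9-i) = 126·44 + 126·9 + 84·2 + 36·1 + 9·0 + 1·1 = 6883.
Total outcomes: 9! = 362880.
Probability = 6883/362880 = 6883/362880.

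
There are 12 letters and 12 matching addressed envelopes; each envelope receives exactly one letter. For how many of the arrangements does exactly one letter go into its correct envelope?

176214840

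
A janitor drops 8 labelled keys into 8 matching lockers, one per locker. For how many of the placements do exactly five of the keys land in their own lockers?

Choose which 5 of the 8 are fixed: C(8,5) = 56.
The remaining 3 must be deranged: !3 = 2.
Total: 56 × 2 = 112.

112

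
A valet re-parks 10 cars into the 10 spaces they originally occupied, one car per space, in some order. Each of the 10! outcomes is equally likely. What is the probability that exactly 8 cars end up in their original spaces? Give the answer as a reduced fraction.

1/80640

Favorable outcomes: C(10,8)·!2 = 45·1 = 45.
Total outcomes: 10! = 3628800.
Probability = 45/3628800 = 1/80640.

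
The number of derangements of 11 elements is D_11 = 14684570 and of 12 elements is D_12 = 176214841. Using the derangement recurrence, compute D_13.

2290792932

D_13 = (13-1)·(D_12 + D_11) = 12·(176214841 + 14684570) = 12·190899411 = 2290792932.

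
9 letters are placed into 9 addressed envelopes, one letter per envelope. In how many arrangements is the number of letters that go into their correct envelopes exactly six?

168

Choose which 6 of the 9 are fixed: C(9,6) = 84.
The other 3 form a derangement: !3 = 2.
Total: 84 × 2 = 168.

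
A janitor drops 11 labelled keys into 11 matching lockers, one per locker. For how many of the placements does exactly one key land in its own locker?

14684571

Choose which one of the 11 is fixed: C(11,1) = 11.
The other 10 form a derangement: !10 = 1334961.
Total: 11 × 1334961 = 14684571.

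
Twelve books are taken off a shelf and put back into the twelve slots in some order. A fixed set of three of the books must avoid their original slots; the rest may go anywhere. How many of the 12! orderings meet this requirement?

369774720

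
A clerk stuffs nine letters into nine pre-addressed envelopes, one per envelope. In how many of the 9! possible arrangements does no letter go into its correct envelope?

Use !n = n·!(n-1) + (-1)^n.
!9 = 9·14833 - 1 = 133496

133496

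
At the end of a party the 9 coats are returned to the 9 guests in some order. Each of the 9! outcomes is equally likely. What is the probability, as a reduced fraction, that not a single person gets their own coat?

Favorable outcomes: !9 = 133496.
Total outcomes: 9! = 362880.
Probability = 133496/362880 = 16687/45360.

16687/45360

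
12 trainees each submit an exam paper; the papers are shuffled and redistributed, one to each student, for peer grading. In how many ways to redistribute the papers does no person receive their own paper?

The subfactorial !12 = [12!/e] (nearest integer).
12! = 479001600, and 479001600/e ≈ 176214840.93, so !12 = 176214841.

176214841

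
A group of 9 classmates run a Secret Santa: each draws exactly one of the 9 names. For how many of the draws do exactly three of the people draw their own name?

22260

Pick the 3 fixed positions: C(9,3) = 84 ways.
The remaining 6 must be deranged: !6 = 265.
Total: 84 × 265 = 22260.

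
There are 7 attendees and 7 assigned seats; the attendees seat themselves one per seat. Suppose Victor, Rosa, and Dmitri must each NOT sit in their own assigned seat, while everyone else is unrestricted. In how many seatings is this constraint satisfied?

3216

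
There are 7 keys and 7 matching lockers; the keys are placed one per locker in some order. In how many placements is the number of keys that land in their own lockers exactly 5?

Pick the 5 fixed positions: C(7,5) = 21 ways.
The remaining 2 must be deranged: !2 = 1.
Total: 21 × 1 = 21.

21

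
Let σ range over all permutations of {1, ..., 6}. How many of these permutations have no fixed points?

Use !n = n·!(n-1) + (-1)^n.
!6 = 6·44 + 1 = 265

265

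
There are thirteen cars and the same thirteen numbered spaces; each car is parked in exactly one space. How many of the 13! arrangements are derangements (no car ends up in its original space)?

!13 is the nearest integer to 13!/e.
13! = 6227020800, and 6227020800/e ≈ 2290792932.07, so !13 = 2290792932.

2290792932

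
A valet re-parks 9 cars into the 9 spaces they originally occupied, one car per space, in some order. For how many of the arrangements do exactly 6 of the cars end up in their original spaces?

168

Pick the 6 fixed positions: C(9,6) = 84 ways.
The other 3 form a derangement: !3 = 2.
Total: 84 × 2 = 168.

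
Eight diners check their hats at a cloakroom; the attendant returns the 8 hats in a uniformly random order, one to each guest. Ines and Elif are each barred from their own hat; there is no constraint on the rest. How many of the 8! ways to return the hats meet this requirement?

30960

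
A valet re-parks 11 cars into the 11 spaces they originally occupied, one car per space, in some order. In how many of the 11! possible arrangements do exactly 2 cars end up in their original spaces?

Pick the 2 fixed positions: C(11,2) = 55 ways.
The other 9 form a derangement: !9 = 133496.
Total: 55 × 133496 = 7342280.

7342280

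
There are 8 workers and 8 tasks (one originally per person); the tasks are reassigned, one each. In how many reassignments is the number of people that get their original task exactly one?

Pick the single fixed position: C(8,1) = 8 ways.
The remaining 7 must be deranged: !7 = 1854.
Total: 8 × 1854 = 14832.

14832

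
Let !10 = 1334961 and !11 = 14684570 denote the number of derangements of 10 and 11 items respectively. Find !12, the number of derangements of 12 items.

!12 = (12-1)·(!11 + !10) = 11·(14684570 + 1334961) = 11·16019531 = 176214841.

176214841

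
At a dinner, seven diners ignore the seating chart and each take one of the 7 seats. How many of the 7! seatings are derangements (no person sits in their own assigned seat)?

Recurrence: !7 = 7·!6 + (-1)^7.
!7 = 7·265 - 1 = 1854

1854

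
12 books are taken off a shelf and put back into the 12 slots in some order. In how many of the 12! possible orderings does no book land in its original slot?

176214841

!12 = 12! · Σ_{k=0}^{12} (-1)^k/k!
= 12! - 12!/1! + 12!/2! - 12!/3! + 12!/4! - 12!/5! + 12!/6! - 12!/7! + 12!/8! - 12!/9! + 12!/10! - 12!/11! + 12!/12!
= 479001600 - 479001600 + 239500800 - 79833600 + 19958400 - 3991680 + 665280 - 95040 + 11880 - 1320 + 132 - 12 + 1
= 176214841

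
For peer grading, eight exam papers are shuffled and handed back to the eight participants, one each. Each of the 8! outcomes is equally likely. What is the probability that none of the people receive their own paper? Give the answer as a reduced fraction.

Favorable outcomes: !8 = 14833.
Total outcomes: 8! = 40320.
Probability = 14833/40320 = 2119/5760.

2119/5760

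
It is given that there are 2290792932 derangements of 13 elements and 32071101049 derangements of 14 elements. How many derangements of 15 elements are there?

D_15 = (15-1)·(D_14 + D_13) = 14·(32071101049 + 2290792932) = 14·34361893981 = 481066515734.

481066515734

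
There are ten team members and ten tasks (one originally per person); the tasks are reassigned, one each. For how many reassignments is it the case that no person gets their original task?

1334961

By inclusion-exclusion, !10 = Σ (-1)^k · 10!/k! for k=0..10
= 10! - 10!/1! + 10!/2! - 10!/3! + 10!/4! - 10!/5! + 10!/6! - 10!/7! + 10!/8! - 10!/9! + 10!/10!
= 3628800 - 3628800 + 1814400 - 604800 + 151200 - 30240 + 5040 - 720 + 90 - 10 + 1
= 1334961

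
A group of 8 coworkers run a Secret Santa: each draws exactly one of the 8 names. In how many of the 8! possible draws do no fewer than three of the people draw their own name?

3235

# with exactly i fixed is C(8,i)·!(8-i); sum over i=3..8:
  i=3: C(8,3)·!5 = 56·44 = 2464
  i=4: C(8,4)·!4 = 70·9 = 630
  i=5: C(8,5)·!3 = 56·2 = 112
  i=6: C(8,6)·!2 = 28·1 = 28
  i=7: C(8,7)·!1 = 8·0 = 0
  i=8: C(8,8)·!0 = 1·1 = 1
Total = 3235.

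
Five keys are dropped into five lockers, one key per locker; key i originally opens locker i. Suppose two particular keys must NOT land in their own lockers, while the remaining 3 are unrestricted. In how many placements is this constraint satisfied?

Inclusion-exclusion on the 2 forbidden self-matches:
Σ_{j=0}^{2} (-1)^j C(2,j)(5-j)!
= C(2,0)·5! - C(2,1)·4! + C(2,2)·3!
= 120 - 48 + 6
= 78

78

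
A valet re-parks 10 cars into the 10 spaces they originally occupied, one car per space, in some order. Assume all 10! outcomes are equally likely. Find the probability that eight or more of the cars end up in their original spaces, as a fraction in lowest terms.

Favorable outcomes: Σ_{i≥8} C(10,i)·!(10-i) = 45·1 + 10·0 + 1·1 = 46.
Total outcomes: 10! = 3628800.
Probability = 46/3628800 = 23/1814400.

23/1814400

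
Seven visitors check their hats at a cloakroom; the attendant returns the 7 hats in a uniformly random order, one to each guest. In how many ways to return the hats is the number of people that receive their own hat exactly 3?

315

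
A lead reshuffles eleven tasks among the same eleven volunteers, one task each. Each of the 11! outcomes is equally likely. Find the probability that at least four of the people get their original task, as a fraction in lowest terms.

Favorable outcomes: Σ_{i≥4} C(11,i)·!(11-i) = 330·1854 + 462·265 + 462·44 + 330·9 + 165·2 + 55·1 + 11·0 + 1·1 = 757934.
Total outcomes: 11! = 39916800.
Probability = 757934/39916800 = 378967/19958400.

378967/19958400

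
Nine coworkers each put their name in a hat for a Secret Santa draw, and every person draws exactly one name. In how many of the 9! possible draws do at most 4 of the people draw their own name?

361541

# with exactly i fixed is C(9,i)·!(9-i); sum over i=0..4:
  i=0: C(9,0)·!9 = 1·133496 = 133496
  i=1: C(9,1)·!8 = 9·14833 = 133497
  i=2: C(9,2)·!7 = 36·1854 = 66744
  i=3: C(9,3)·!6 = 84·265 = 22260
  i=4: C(9,4)·!5 = 126·44 = 5544
Total = 361541.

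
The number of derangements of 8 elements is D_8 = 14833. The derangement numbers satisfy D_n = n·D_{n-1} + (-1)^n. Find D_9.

D_9 = 9·14833 - 1 = 133496.

133496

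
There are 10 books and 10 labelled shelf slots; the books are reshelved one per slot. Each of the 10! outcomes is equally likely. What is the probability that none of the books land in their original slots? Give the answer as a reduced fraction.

Favorable outcomes: !10 = 1334961.
Total outcomes: 10! = 3628800.
Probability = 1334961/3628800 = 16481/44800.

16481/44800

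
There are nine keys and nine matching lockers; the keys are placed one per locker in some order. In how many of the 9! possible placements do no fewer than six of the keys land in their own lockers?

Sum C(9,i)·!(9-i) for i = 6..9:
  i=6: C(9,6)·!3 = 84·2 = 168
  i=7: C(9,7)·!2 = 36·1 = 36
  i=8: C(9,8)·!1 = 9·0 = 0
  i=9: C(9,9)·!0 = 1·1 = 1
Total = 205.

205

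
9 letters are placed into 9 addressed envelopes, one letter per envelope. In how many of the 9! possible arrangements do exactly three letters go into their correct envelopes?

Pick the 3 fixed positions: C(9,3) = 84 ways.
The other 6 form a derangement: !6 = 265.
Total: 84 × 265 = 22260.

22260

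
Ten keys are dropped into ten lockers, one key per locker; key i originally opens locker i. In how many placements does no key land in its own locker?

Use !n = n·!(n-1) + (-1)^n.
!10 = 10·133496 + 1 = 1334961

1334961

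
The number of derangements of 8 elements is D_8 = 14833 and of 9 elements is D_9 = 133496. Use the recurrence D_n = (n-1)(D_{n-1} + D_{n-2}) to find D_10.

1334961

D_10 = (10-1)·(D_9 + D_8) = 9·(133496 + 14833) = 9·148329 = 1334961.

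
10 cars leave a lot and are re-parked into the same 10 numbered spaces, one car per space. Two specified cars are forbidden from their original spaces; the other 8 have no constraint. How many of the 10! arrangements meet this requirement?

2943360

Inclusion-exclusion on the 2 forbidden self-matches:
Σ_{j=0}^{2} (-1)^j C(2,j)(10-j)!
= C(2,0)·10! - C(2,1)·9! + C(2,2)·8!
= 3628800 - 725760 + 40320
= 2943360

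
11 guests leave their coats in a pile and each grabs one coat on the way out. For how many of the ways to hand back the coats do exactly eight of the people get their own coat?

Choose which 8 of the 11 are fixed: C(11,8) = 165.
The remaining 3 must be deranged: !3 = 2.
Total: 165 × 2 = 330.

330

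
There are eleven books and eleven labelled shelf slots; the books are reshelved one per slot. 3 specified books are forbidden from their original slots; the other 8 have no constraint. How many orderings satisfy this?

Let A_j be the event that the j-th constrained one is fixed. By inclusion-exclusion over the 3 events:
Σ_{j=0}^{3} (-1)^j C(3,j)(11-j)!
= C(3,0)·11! - C(3,1)·10! + C(3,2)·9! - C(3,3)·8!
= 39916800 - 10886400 + 1088640 - 40320
= 30078720

30078720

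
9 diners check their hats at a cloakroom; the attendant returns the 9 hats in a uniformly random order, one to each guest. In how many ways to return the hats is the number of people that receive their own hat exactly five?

1134

Choose which 5 of the 9 are fixed: C(9,5) = 126.
The other 4 form a derangement: !4 = 9.
Total: 126 × 9 = 1134.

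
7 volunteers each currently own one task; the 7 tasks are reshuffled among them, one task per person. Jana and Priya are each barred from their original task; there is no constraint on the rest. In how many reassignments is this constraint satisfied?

3720

Let A_j be the event that the j-th constrained one is fixed. By inclusion-exclusion over the 2 events:
Σ_{j=0}^{2} (-1)^j C(2,j)(7-j)!
= C(2,0)·7! - C(2,1)·6! + C(2,2)·5!
= 5040 - 1440 + 120
= 3720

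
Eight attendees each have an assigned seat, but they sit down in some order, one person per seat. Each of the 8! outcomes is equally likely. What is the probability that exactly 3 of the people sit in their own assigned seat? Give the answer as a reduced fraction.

11/180

Favorable outcomes: C(8,3)·!5 = 56·44 = 2464.
Total outcomes: 8! = 40320.
Probability = 2464/40320 = 11/180.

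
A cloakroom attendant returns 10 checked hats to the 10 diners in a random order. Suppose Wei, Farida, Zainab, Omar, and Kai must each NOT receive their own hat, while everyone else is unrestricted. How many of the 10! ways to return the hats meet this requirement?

Inclusion-exclusion on the 5 forbidden self-matches:
Σ_{j=0}^{5} (-1)^j C(5,j)(10-j)!
= C(5,0)·10! - C(5,1)·9! + C(5,2)·8! - C(5,3)·7! + C(5,4)·6! - C(5,5)·5!
= 3628800 - 1814400 + 403200 - 50400 + 3600 - 120
= 2170680

2170680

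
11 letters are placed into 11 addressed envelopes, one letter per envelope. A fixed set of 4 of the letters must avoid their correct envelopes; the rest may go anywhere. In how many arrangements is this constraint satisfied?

Let A_j be the event that the j-th constrained one is fixed. By inclusion-exclusion over the 4 events:
Σ_{j=0}^{4} (-1)^j C(4,j)(11-j)!
= C(4,0)·11! - C(4,1)·10! + C(4,2)·9! - C(4,3)·8! + C(4,4)·7!
= 39916800 - 14515200 + 2177280 - 161280 + 5040
= 27422640

27422640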